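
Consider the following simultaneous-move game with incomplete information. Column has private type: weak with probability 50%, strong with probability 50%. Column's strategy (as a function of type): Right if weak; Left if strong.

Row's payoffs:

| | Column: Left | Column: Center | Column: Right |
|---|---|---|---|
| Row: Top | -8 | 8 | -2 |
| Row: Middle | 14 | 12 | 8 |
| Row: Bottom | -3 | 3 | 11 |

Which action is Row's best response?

Middle

E[Top] = 0.5·(-2) + 0.5·(-8) = -5
E[Middle] = 0.5·(8) + 0.5·(14) = 11
E[Bottom] = 0.5·(11) + 0.5·(-3) = 4
Best response: Middle (11 is the largest).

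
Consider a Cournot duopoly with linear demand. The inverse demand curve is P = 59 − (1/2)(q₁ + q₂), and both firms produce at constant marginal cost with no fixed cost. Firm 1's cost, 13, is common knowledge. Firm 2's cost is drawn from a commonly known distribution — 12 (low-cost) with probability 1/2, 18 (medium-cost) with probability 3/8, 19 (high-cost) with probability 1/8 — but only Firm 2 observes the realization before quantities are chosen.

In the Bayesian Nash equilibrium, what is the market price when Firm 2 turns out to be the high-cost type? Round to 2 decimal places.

Type-c best response for Firm 2: q₂(c) = (59 − c) − q₁/2.
Firm 1 maximizes expected profit; its first-order condition is 59 − q₁ − (1/2)E[q₂] − 13 = 0.
Substituting E[q₂] and solving: E[c₂] = 15.125, so q₁ = (59 − 2·13 + 15.125)/(3/2) = 32.0833.
q₂(high-cost) = 23.9583, so P = 59 − (1/2)·(32.0833 + 23.9583) = 30.9792.

30.98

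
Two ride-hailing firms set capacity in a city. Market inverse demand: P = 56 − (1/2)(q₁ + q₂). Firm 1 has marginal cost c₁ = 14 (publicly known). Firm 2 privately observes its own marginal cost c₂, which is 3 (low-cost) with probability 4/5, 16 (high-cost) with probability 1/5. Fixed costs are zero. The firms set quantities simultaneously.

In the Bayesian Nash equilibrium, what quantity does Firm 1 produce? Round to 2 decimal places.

22.40

Firm 2 with cost c maximizes (56 − (1/2)(q₁+q₂) − c)·q₂, giving q₂(c) = (56 − c − (1/2)q₁).
E[c₂] = 4/5·3 + 1/5·16 = 5.6
Firm 1's FOC against E[q₂] yields q₁ = (56 − 2·14 + E[c₂])/(3/2) = (56 − 28 + 5.6)/(3/2) = 22.4.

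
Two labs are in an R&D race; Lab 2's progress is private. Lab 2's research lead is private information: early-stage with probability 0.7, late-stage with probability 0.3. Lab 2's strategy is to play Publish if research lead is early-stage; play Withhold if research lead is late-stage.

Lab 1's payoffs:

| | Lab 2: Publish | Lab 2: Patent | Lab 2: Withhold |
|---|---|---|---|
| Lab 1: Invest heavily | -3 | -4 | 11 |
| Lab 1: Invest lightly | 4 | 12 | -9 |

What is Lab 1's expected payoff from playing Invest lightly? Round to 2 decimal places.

0.10

Take the expectation over Lab 2's research lead, weighting each type's action by its prior probability.
E[Invest lightly] = 0.7·4 + 0.3·(-9) = 2.8 + (-2.7) = 0.1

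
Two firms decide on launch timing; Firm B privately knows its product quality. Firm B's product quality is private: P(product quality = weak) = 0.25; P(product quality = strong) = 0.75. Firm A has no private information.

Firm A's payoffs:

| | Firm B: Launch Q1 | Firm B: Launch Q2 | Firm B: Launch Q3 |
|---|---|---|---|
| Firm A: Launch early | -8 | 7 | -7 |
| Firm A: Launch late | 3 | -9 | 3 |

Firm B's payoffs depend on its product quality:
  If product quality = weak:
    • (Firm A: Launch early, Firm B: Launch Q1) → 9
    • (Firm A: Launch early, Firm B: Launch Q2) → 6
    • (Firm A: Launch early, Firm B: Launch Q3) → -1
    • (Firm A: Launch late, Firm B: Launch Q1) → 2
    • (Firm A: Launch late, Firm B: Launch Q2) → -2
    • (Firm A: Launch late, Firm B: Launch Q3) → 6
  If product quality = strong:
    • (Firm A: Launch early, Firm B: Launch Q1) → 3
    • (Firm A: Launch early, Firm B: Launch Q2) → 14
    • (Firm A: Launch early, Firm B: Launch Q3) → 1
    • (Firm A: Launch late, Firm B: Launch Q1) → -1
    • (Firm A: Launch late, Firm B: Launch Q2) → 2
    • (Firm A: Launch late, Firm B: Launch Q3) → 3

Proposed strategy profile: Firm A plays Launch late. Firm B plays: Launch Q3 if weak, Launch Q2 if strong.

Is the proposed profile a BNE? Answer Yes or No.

No

Firm A plays Launch late: E[Launch late] = 0.25·(3) + 0.75·(-9) = -6; E[Launch early] = 3.5. Not best-responding. ✗
Firm B (product quality weak), facing Launch late: Launch Q1 gives 2, Launch Q2 gives -2, Launch Q3 gives 6. Proposed Launch Q3 is best. ✓
Firm B (product quality strong), facing Launch late: Launch Q1 gives -1, Launch Q2 gives 2, Launch Q3 gives 3. Proposed Launch Q2 is not best — profitable deviation exists. ✗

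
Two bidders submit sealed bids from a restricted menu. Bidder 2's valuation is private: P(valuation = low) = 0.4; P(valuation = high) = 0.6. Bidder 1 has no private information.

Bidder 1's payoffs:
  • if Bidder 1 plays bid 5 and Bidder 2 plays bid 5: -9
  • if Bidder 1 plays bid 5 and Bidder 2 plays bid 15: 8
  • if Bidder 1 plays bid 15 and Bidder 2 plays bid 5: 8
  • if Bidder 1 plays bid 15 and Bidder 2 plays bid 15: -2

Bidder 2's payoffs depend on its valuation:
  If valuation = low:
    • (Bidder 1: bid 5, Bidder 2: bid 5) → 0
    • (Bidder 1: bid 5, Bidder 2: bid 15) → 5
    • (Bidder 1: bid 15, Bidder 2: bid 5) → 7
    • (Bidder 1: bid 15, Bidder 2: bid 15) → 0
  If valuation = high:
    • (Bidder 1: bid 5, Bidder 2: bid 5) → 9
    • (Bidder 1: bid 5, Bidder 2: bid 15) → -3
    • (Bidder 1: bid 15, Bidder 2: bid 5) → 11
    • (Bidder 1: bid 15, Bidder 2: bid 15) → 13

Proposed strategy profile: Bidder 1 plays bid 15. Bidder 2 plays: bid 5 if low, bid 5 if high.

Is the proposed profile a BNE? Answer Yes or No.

No

Bidder 1 plays bid 15: E[bid 15] = 0.4·(8) + 0.6·(8) = 8; E[bid 5] = -9. Best-responding. ✓
Bidder 2 (valuation low), facing bid 15: bid 5 gives 7, bid 15 gives 0. Proposed bid 5 is best. ✓
Bidder 2 (valuation high), facing bid 15: bid 5 gives 11, bid 15 gives 13. Proposed bid 5 is not best — profitable deviation exists. ✗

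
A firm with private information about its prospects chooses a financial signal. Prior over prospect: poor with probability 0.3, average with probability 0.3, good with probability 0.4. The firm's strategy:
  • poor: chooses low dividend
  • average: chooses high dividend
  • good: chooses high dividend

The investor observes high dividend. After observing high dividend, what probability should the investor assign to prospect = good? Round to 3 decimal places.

0.571

Apply Bayes' rule using the sender's strategy as the likelihood.
P(high dividend) = 0.3·0 + 0.3·1 + 0.4·1 = 0.7
P(good | high dividend) = (0.4·1) / 0.7 = 0.4 / 0.7 = 0.571429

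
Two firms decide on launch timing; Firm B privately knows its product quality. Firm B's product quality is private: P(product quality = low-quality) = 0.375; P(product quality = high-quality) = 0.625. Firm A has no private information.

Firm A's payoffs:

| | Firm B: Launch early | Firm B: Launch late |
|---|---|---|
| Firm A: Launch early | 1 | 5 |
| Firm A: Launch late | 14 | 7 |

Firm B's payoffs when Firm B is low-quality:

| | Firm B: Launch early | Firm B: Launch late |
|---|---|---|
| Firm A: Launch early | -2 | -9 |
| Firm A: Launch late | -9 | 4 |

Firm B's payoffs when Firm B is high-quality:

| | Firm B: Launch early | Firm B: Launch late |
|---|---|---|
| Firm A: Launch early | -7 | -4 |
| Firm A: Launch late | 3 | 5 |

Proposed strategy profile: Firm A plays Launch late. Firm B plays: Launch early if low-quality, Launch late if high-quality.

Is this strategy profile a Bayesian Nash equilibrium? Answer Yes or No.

No

Firm A plays Launch late: E[Launch late] = 0.375·(14) + 0.625·(7) = 9.625; E[Launch early] = 3.5. Best-responding. ✓
Firm B (product quality low-quality), facing Launch late: Launch early gives -9, Launch late gives 4. Proposed Launch early is not best — profitable deviation exists. ✗
Firm B (product quality high-quality), facing Launch late: Launch early gives 3, Launch late gives 5. Proposed Launch late is best. ✓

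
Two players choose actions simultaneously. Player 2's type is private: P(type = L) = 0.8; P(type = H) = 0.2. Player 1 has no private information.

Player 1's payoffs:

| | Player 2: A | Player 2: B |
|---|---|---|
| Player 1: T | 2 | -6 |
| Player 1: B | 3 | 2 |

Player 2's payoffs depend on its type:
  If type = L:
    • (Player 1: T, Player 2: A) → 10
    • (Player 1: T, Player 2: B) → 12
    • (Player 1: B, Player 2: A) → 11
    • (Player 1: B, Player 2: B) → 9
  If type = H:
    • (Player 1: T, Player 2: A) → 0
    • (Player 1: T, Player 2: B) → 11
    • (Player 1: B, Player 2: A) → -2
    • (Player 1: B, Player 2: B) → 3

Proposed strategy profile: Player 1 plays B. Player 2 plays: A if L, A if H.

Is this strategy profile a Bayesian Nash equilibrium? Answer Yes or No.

No

Player 1 plays B: E[B] = 0.8·(3) + 0.2·(3) = 3; E[T] = 2. Best-responding. ✓
Player 2 (type L), facing B: A gives 11, B gives 9. Proposed A is best. ✓
Player 2 (type H), facing B: A gives -2, B gives 3. Proposed A is not best — profitable deviation exists. ✗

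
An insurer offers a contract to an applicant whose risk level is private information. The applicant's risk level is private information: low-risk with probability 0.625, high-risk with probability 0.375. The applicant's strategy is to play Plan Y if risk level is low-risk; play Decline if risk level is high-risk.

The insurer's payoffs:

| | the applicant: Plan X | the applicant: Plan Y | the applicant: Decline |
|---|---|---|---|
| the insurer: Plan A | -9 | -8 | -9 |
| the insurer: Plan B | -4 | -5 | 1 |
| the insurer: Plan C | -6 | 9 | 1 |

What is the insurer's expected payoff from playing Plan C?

E[Plan C] = 0.625·9 + 0.375·1 = 5.625 + 0.375 = 6

6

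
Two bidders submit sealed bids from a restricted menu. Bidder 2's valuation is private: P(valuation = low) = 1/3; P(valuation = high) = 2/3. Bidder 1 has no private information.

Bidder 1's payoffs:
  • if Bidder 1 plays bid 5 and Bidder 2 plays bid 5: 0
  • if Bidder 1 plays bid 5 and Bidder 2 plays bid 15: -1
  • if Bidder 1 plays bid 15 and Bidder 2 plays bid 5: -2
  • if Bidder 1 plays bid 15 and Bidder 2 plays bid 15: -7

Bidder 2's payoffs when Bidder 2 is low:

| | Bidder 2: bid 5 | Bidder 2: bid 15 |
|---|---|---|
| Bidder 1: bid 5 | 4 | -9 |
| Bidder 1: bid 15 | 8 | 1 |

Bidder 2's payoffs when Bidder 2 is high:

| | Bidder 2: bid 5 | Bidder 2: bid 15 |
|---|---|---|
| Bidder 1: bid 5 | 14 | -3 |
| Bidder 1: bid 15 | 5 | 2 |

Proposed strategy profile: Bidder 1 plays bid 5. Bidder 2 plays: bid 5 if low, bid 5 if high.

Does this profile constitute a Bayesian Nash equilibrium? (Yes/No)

Bidder 1 plays bid 5: E[bid 5] = 1/3·(0) + 2/3·(0) = 0; E[bid 15] = -2. Best-responding. ✓
Bidder 2 (valuation low), facing bid 5: bid 5 gives 4, bid 15 gives -9. Proposed bid 5 is best. ✓
Bidder 2 (valuation high), facing bid 5: bid 5 gives 14, bid 15 gives -3. Proposed bid 5 is best. ✓

Yes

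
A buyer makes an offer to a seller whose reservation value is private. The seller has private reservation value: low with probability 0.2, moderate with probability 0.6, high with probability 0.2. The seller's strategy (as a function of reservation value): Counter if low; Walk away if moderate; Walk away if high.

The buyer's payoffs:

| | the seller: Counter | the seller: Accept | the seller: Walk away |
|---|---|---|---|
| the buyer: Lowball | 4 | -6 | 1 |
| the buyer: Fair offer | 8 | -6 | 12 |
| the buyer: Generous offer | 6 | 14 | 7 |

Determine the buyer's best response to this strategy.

Fair offer

E[Lowball] = 0.2·(4) + 0.6·(1) + 0.2·(1) = 1.6
E[Fair offer] = 0.2·(8) + 0.6·(12) + 0.2·(12) = 11.2
E[Generous offer] = 0.2·(6) + 0.6·(7) + 0.2·(7) = 6.8
Best response: Fair offer (11.2 is the largest).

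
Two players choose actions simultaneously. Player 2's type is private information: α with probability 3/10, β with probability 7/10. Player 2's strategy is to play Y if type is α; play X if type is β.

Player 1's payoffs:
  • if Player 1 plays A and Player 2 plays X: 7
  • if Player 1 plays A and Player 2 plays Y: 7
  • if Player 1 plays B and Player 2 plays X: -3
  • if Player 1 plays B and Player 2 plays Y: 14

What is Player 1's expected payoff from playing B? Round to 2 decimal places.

Take the expectation over Player 2's type, weighting each type's action by its prior probability.
E[B] = 3/10·14 + 7/10·(-3) = 21/5 + (-21/10) = 21/10

2.10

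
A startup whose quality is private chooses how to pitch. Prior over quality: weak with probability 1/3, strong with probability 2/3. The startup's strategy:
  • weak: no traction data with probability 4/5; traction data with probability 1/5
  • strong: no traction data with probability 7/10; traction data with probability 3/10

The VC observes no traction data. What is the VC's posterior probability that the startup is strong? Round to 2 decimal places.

0.64

P(no traction data) = (1/3)·(4/5) + (2/3)·(7/10) = 11/15
P(strong | no traction data) = ((2/3)·(7/10)) / (11/15) = (7/15) / (11/15) = 7/11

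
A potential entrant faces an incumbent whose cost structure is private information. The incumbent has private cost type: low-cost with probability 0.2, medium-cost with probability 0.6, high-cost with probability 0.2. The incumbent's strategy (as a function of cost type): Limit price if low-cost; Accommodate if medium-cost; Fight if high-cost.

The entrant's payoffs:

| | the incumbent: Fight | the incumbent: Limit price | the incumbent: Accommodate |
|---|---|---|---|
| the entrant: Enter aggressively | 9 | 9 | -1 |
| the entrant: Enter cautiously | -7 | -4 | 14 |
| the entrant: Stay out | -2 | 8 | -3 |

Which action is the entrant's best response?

Enter cautiously

E[Enter aggressively] = 0.2·(9) + 0.6·(-1) + 0.2·(9) = 3
E[Enter cautiously] = 0.2·(-4) + 0.6·(14) + 0.2·(-7) = 6.2
E[Stay out] = 0.2·(8) + 0.6·(-3) + 0.2·(-2) = -0.6
Best response: Enter cautiously (6.2 is the largest).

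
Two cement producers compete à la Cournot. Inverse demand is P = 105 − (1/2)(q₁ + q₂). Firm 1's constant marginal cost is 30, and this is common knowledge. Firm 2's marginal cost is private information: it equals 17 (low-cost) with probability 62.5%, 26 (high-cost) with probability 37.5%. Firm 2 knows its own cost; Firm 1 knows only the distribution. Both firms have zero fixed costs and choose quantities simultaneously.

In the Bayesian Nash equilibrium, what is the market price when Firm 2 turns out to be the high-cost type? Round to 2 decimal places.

Firm 2 with cost c maximizes (105 − (1/2)(q₁+q₂) − c)·q₂, giving q₂(c) = (105 − c − (1/2)q₁).
E[c₂] = 0.625·17 + 0.375·26 = 20.375
Firm 1's FOC against E[q₂] yields q₁ = (105 − 2·30 + E[c₂])/(3/2) = (105 − 60 + 20.375)/(3/2) = 43.5833.
q₂(high-cost) = 57.2083, so P = 105 − (1/2)·(43.5833 + 57.2083) = 54.6042.

54.60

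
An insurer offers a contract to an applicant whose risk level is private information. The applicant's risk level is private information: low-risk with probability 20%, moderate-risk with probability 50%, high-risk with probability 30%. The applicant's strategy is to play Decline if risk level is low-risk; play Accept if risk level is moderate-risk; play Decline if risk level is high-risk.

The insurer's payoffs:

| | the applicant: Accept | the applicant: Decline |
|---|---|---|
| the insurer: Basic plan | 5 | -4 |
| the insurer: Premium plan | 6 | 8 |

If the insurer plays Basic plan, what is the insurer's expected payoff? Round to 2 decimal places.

0.50

Take the expectation over the applicant's risk level, weighting each type's action by its prior probability.
E[Basic plan] = 0.2·(-4) + 0.5·5 + 0.3·(-4) = (-0.8) + 2.5 + (-1.2) = 0.5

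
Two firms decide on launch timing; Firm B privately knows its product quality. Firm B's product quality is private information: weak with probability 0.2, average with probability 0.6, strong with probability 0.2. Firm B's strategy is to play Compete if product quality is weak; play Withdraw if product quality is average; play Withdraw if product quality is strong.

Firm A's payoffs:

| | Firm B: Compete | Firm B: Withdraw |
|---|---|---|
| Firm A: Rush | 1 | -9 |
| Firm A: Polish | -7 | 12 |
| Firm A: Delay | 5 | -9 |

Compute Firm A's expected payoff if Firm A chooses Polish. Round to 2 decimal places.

8.20

E[Polish] = 0.2·(-7) + 0.6·12 + 0.2·12 = (-1.4) + 7.2 + 2.4 = 8.2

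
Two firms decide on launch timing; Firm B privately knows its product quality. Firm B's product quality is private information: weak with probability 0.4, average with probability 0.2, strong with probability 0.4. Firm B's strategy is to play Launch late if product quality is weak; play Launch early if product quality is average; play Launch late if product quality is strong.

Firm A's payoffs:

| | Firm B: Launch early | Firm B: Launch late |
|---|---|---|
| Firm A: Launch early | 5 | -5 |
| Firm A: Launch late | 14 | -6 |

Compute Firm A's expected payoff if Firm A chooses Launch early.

-3

Take the expectation over Firm B's product quality, weighting each type's action by its prior probability.
E[Launch early] = 0.4·(-5) + 0.2·5 + 0.4·(-5) = (-2) + 1 + (-2) = -3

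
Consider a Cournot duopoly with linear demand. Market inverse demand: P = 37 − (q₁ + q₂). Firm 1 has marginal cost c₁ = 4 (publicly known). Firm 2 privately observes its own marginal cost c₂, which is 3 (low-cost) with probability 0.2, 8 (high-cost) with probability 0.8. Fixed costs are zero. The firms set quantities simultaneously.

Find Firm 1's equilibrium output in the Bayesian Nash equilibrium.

Firm 2 with cost c maximizes (37 − (q₁+q₂) − c)·q₂, giving q₂(c) = (37 − c − q₁)/2.
E[c₂] = 0.2·3 + 0.8·8 = 7
Firm 1's FOC against E[q₂] yields q₁ = (37 − 2·4 + E[c₂])/3 = (37 − 8 + 7)/3 = 12.

12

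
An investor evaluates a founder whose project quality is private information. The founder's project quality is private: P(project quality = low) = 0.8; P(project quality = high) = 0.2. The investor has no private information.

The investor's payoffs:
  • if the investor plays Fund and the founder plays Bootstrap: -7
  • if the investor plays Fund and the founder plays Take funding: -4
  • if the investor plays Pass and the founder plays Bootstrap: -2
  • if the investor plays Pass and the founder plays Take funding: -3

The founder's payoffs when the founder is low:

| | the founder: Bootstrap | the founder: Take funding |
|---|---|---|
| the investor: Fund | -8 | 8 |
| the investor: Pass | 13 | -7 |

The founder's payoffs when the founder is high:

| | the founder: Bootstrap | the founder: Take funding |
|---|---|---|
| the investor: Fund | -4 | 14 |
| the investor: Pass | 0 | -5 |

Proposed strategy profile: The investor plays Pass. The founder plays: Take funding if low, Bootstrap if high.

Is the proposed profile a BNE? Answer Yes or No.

No

The investor plays Pass: E[Pass] = 0.8·(-3) + 0.2·(-2) = -2.8; E[Fund] = -4.6. Best-responding. ✓
The founder (project quality low), facing Pass: Bootstrap gives 13, Take funding gives -7. Proposed Take funding is not best — profitable deviation exists. ✗
The founder (project quality high), facing Pass: Bootstrap gives 0, Take funding gives -5. Proposed Bootstrap is best. ✓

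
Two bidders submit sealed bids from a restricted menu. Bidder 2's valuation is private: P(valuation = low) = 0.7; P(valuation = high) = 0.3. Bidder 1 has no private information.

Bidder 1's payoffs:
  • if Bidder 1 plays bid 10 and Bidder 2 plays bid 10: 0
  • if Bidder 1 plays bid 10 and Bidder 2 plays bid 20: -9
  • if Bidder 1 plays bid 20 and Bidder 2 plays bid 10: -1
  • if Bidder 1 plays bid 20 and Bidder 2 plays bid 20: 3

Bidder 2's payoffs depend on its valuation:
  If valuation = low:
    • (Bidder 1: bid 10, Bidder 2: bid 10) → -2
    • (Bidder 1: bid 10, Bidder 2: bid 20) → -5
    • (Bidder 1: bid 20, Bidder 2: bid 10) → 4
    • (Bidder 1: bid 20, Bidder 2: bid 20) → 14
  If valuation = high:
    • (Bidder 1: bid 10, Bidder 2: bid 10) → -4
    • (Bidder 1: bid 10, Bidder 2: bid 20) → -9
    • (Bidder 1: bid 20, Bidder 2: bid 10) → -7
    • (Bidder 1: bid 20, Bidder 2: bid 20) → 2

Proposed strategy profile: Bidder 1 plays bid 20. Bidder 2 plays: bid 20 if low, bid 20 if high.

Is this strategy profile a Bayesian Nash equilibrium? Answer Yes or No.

Bidder 1 plays bid 20: E[bid 20] = 0.7·(3) + 0.3·(3) = 3; E[bid 10] = -9. Best-responding. ✓
Bidder 2 (valuation low), facing bid 20: bid 10 gives 4, bid 20 gives 14. Proposed bid 20 is best. ✓
Bidder 2 (valuation high), facing bid 20: bid 10 gives -7, bid 20 gives 2. Proposed bid 20 is best. ✓

Yes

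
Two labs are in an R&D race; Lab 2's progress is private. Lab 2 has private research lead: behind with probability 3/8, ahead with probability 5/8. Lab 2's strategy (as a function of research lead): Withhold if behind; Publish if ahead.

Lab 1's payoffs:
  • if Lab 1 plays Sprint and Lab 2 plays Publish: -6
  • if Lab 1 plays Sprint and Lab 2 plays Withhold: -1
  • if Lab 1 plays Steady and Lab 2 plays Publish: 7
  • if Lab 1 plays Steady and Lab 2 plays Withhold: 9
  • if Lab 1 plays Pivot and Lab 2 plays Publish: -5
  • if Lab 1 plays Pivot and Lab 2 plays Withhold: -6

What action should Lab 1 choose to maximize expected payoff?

Steady

E[Sprint] = 3/8·(-1) + 5/8·(-6) = -33/8
E[Steady] = 3/8·(9) + 5/8·(7) = 31/4
E[Pivot] = 3/8·(-6) + 5/8·(-5) = -43/8
Best response: Steady (31/4 is the largest).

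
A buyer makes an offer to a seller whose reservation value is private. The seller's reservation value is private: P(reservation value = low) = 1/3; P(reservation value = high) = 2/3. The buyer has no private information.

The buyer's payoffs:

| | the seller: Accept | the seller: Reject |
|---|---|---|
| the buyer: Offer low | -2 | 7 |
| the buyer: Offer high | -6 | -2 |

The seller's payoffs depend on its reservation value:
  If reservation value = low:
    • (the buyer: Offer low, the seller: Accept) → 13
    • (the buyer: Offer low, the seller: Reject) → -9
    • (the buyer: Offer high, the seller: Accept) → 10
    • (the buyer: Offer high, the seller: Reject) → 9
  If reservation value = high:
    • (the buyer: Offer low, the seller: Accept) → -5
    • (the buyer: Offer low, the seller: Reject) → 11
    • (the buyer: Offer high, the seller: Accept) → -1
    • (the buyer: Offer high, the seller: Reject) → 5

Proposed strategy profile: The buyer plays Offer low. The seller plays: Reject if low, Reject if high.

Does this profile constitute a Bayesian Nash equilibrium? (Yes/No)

A profile is a BNE iff every type of every player is best-responding given beliefs about the other side.
The buyer plays Offer low: E[Offer low] = 1/3·(7) + 2/3·(7) = 7; E[Offer high] = -2. Best-responding. ✓
The seller (reservation value low), facing Offer low: Accept gives 13, Reject gives -9. Proposed Reject is not best — profitable deviation exists. ✗
The seller (reservation value high), facing Offer low: Accept gives -5, Reject gives 11. Proposed Reject is best. ✓

No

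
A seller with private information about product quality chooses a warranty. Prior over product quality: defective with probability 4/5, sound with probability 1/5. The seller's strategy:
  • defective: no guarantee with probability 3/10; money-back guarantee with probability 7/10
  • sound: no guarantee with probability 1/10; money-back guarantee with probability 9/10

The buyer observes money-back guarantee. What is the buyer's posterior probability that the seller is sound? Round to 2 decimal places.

P(money-back guarantee) = (4/5)·(7/10) + (1/5)·(9/10) = 37/50
P(sound | money-back guarantee) = ((1/5)·(9/10)) / (37/50) = (9/50) / (37/50) = 9/37

0.24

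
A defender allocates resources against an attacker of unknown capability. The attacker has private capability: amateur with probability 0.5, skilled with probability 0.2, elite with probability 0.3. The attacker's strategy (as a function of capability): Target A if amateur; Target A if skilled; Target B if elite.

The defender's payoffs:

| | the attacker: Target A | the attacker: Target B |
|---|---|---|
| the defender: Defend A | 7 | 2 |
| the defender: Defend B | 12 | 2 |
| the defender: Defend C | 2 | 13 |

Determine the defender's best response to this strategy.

Defend B

Compute the defender's expected payoff for each action, taking the expectation over the attacker's type.
E[Defend A] = 0.5·(7) + 0.2·(7) + 0.3·(2) = 5.5
E[Defend B] = 0.5·(12) + 0.2·(12) + 0.3·(2) = 9
E[Defend C] = 0.5·(2) + 0.2·(2) + 0.3·(13) = 5.3
Best response: Defend B (9 is the largest).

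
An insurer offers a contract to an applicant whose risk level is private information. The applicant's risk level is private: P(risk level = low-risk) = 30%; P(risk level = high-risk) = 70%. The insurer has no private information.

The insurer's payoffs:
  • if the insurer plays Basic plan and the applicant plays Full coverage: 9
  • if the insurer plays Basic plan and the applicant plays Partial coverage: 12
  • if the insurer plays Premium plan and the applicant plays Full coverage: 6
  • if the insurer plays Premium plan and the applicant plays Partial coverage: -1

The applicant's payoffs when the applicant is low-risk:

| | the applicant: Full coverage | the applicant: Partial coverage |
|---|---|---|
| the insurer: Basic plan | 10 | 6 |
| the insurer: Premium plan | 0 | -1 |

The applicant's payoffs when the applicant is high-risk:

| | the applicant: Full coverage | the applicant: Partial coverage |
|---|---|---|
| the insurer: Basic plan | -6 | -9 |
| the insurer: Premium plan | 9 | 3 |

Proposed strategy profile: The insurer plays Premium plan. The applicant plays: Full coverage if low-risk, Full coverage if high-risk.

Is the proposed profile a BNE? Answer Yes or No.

No

The insurer plays Premium plan: E[Premium plan] = 0.3·(6) + 0.7·(6) = 6; E[Basic plan] = 9. Not best-responding. ✗
The applicant (risk level low-risk), facing Premium plan: Full coverage gives 0, Partial coverage gives -1. Proposed Full coverage is best. ✓
The applicant (risk level high-risk), facing Premium plan: Full coverage gives 9, Partial coverage gives 3. Proposed Full coverage is best. ✓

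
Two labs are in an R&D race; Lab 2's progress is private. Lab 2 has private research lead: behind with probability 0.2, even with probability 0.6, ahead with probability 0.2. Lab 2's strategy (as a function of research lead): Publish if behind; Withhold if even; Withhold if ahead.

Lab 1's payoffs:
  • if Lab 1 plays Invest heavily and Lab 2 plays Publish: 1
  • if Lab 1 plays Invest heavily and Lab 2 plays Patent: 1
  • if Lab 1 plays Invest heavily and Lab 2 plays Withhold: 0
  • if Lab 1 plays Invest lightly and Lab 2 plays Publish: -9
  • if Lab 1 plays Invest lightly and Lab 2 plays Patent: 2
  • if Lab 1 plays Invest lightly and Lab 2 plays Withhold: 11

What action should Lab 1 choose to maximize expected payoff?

Compute Lab 1's expected payoff for each action, taking the expectation over Lab 2's type.
E[Invest heavily] = 0.2·(1) + 0.6·(0) + 0.2·(0) = 0.2
E[Invest lightly] = 0.2·(-9) + 0.6·(11) + 0.2·(11) = 7
Best response: Invest lightly (7 is the largest).

Invest lightly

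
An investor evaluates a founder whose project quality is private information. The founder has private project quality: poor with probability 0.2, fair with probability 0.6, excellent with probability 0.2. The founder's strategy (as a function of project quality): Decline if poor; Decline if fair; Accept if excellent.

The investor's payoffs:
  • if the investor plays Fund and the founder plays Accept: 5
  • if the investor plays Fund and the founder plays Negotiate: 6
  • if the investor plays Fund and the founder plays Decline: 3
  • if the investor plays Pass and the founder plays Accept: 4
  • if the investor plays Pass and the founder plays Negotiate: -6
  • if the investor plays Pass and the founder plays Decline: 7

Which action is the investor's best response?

Compute the investor's expected payoff for each action, taking the expectation over the founder's type.
E[Fund] = 0.2·(3) + 0.6·(3) + 0.2·(5) = 3.4
E[Pass] = 0.2·(7) + 0.6·(7) + 0.2·(4) = 6.4
Best response: Pass (6.4 is the largest).

Pass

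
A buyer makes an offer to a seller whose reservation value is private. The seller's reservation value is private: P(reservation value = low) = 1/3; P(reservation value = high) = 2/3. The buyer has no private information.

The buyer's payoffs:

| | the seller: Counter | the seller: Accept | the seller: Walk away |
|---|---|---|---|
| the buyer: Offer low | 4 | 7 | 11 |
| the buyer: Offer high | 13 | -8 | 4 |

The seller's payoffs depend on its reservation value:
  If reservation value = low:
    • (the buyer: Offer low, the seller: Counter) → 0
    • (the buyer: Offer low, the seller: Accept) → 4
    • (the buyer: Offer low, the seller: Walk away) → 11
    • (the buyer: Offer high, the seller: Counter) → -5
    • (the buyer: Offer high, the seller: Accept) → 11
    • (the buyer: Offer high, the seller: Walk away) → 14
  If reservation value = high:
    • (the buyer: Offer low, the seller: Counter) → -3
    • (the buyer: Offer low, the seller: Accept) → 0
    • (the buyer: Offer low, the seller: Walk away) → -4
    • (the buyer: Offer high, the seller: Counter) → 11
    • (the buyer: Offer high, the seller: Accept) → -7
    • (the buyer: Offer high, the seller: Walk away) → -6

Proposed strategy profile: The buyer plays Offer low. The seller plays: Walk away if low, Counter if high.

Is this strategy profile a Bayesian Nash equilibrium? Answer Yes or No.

A profile is a BNE iff every type of every player is best-responding given beliefs about the other side.
The buyer plays Offer low: E[Offer low] = 1/3·(11) + 2/3·(4) = 19/3; E[Offer high] = 10. Not best-responding. ✗
The seller (reservation value low), facing Offer low: Counter gives 0, Accept gives 4, Walk away gives 11. Proposed Walk away is best. ✓
The seller (reservation value high), facing Offer low: Counter gives -3, Accept gives 0, Walk away gives -4. Proposed Counter is not best — profitable deviation exists. ✗

No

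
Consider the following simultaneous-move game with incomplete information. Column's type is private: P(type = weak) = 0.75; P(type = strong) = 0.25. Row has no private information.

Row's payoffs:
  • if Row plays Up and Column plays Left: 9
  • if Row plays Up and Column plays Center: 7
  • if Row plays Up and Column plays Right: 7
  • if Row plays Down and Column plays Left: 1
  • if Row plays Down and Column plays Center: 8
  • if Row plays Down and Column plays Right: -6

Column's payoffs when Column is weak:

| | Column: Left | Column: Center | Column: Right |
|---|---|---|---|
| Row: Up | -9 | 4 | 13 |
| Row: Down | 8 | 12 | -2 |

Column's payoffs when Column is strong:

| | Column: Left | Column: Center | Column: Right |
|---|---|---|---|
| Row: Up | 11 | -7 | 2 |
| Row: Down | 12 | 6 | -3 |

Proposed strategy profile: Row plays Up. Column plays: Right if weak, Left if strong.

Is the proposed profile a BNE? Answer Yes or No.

Yes

Row plays Up: E[Up] = 0.75·(7) + 0.25·(9) = 7.5; E[Down] = -4.25. Best-responding. ✓
Column (type weak), facing Up: Left gives -9, Center gives 4, Right gives 13. Proposed Right is best. ✓
Column (type strong), facing Up: Left gives 11, Center gives -7, Right gives 2. Proposed Left is best. ✓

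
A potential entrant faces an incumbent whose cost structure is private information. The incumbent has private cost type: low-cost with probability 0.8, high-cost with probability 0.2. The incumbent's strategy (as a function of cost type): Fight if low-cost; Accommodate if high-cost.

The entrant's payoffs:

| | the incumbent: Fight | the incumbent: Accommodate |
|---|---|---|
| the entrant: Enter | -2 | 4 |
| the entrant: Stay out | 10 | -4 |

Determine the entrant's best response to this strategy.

E[Enter] = 0.8·(-2) + 0.2·(4) = -0.8
E[Stay out] = 0.8·(10) + 0.2·(-4) = 7.2
Best response: Stay out (7.2 is the largest).

Stay out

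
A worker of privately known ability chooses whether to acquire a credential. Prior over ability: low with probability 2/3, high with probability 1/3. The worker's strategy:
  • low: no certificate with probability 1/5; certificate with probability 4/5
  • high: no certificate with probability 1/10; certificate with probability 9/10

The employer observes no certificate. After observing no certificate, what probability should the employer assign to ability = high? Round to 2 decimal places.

0.20

P(no certificate) = (2/3)·(1/5) + (1/3)·(1/10) = 1/6
P(high | no certificate) = ((1/3)·(1/10)) / (1/6) = (1/30) / (1/6) = 1/5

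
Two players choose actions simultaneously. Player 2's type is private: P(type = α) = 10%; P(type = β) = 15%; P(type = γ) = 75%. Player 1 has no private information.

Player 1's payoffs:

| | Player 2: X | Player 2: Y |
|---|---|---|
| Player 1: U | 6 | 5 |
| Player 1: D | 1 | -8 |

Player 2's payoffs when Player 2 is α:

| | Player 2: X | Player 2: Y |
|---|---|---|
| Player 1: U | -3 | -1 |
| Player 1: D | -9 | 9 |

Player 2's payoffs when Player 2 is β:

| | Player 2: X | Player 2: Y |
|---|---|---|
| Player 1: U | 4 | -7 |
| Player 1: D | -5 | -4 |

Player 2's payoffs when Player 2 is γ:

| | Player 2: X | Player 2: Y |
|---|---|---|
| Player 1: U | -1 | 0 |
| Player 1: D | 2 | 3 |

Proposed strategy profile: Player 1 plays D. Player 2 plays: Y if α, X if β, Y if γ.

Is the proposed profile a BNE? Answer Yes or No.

Player 1 plays D: E[D] = 0.1·(-8) + 0.15·(1) + 0.75·(-8) = -6.65; E[U] = 5.15. Not best-responding. ✗
Player 2 (type α), facing D: X gives -9, Y gives 9. Proposed Y is best. ✓
Player 2 (type β), facing D: X gives -5, Y gives -4. Proposed X is not best — profitable deviation exists. ✗
Player 2 (type γ), facing D: X gives 2, Y gives 3. Proposed Y is best. ✓

No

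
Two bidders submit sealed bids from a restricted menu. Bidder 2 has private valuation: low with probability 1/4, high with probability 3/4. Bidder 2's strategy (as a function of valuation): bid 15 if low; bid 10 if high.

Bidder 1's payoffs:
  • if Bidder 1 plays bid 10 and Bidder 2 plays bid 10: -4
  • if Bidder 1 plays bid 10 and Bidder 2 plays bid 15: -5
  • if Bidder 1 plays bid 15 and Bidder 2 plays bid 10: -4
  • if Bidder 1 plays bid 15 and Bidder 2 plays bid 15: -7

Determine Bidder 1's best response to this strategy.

bid 10

Compute Bidder 1's expected payoff for each action, taking the expectation over Bidder 2's type.
E[bid 10] = 1/4·(-5) + 3/4·(-4) = -17/4
E[bid 15] = 1/4·(-7) + 3/4·(-4) = -19/4
Best response: bid 10 (-17/4 is the largest).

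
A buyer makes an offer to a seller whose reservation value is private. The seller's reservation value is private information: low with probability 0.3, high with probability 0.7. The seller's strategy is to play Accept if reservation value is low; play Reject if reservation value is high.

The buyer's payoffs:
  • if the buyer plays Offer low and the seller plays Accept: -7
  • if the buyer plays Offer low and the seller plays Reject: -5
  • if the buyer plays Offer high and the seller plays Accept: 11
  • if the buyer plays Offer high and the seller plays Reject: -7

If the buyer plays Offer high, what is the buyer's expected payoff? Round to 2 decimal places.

-1.60

E[Offer high] = 0.3·11 + 0.7·(-7) = 3.3 + (-4.9) = -1.6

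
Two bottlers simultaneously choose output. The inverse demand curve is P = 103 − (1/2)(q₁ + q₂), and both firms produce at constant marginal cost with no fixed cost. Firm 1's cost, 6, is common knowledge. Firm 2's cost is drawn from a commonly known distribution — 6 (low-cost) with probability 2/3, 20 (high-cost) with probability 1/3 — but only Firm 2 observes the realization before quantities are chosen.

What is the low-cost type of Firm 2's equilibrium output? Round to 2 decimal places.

Type-c best response for Firm 2: q₂(c) = (103 − c) − q₁/2.
Firm 1 maximizes expected profit; its first-order condition is 103 − q₁ − (1/2)E[q₂] − 6 = 0.
Substituting E[q₂] and solving: E[c₂] = 10.6667, so q₁ = (103 − 2·6 + 10.6667)/(3/2) = 67.7778.
q₂(low-cost) = (103 − 6 − (1/2)·67.7778) = 63.1111.

63.11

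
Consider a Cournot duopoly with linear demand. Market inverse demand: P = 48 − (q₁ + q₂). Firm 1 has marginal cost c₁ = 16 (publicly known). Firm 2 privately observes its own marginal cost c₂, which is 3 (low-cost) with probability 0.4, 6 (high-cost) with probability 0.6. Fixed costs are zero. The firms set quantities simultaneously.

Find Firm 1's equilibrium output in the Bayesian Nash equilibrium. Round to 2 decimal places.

Type-c best response for Firm 2: q₂(c) = (48 − c)/2 − q₁/2.
Firm 1 maximizes expected profit; its first-order condition is 48 − 2q₁ − E[q₂] − 16 = 0.
Substituting E[q₂] and solving: E[c₂] = 4.8, so q₁ = (48 − 2·16 + 4.8)/3 = 6.93333.

6.93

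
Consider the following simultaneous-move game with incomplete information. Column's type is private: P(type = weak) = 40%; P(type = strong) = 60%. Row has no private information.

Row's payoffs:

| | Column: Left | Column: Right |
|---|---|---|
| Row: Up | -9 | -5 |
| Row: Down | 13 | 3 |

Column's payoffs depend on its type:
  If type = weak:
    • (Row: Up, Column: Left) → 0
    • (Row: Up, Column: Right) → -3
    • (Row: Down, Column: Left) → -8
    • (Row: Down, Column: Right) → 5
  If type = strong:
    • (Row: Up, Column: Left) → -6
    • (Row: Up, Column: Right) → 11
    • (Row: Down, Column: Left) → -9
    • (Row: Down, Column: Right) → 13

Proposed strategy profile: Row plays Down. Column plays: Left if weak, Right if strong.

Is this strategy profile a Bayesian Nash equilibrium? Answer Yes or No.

Row plays Down: E[Down] = 0.4·(13) + 0.6·(3) = 7; E[Up] = -6.6. Best-responding. ✓
Column (type weak), facing Down: Left gives -8, Right gives 5. Proposed Left is not best — profitable deviation exists. ✗
Column (type strong), facing Down: Left gives -9, Right gives 13. Proposed Right is best. ✓

No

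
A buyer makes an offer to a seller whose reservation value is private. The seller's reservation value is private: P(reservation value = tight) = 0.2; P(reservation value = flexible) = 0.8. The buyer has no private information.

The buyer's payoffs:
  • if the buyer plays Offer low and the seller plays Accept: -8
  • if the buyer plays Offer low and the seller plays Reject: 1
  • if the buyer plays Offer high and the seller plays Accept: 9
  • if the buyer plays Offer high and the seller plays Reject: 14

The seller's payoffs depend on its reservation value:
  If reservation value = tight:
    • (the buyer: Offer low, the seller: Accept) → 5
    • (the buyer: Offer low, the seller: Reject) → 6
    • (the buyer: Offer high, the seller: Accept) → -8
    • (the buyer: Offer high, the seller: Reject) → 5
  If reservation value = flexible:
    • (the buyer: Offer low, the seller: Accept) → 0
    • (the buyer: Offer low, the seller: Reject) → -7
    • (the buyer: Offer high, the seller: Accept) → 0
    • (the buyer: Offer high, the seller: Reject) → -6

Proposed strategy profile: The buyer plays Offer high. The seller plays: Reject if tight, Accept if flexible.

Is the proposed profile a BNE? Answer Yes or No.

Yes

The buyer plays Offer high: E[Offer high] = 0.2·(14) + 0.8·(9) = 10; E[Offer low] = -6.2. Best-responding. ✓
The seller (reservation value tight), facing Offer high: Accept gives -8, Reject gives 5. Proposed Reject is best. ✓
The seller (reservation value flexible), facing Offer high: Accept gives 0, Reject gives -6. Proposed Accept is best. ✓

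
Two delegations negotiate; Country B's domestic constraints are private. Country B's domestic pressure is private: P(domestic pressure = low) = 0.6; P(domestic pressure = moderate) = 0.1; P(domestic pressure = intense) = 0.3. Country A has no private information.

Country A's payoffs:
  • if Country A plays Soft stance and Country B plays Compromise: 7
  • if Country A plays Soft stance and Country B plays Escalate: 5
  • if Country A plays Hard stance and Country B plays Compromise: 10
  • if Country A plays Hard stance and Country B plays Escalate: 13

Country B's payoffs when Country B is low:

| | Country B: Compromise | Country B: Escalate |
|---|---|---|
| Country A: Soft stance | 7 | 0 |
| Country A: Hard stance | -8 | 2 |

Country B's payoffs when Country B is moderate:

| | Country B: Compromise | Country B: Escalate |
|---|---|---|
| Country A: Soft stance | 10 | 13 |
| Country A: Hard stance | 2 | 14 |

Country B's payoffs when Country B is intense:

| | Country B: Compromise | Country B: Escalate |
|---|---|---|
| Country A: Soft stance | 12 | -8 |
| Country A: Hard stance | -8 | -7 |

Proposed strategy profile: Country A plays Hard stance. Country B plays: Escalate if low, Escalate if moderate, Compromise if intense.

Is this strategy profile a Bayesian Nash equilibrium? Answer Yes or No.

No

Country A plays Hard stance: E[Hard stance] = 0.6·(13) + 0.1·(13) + 0.3·(10) = 12.1; E[Soft stance] = 5.6. Best-responding. ✓
Country B (domestic pressure low), facing Hard stance: Compromise gives -8, Escalate gives 2. Proposed Escalate is best. ✓
Country B (domestic pressure moderate), facing Hard stance: Compromise gives 2, Escalate gives 14. Proposed Escalate is best. ✓
Country B (domestic pressure intense), facing Hard stance: Compromise gives -8, Escalate gives -7. Proposed Compromise is not best — profitable deviation exists. ✗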